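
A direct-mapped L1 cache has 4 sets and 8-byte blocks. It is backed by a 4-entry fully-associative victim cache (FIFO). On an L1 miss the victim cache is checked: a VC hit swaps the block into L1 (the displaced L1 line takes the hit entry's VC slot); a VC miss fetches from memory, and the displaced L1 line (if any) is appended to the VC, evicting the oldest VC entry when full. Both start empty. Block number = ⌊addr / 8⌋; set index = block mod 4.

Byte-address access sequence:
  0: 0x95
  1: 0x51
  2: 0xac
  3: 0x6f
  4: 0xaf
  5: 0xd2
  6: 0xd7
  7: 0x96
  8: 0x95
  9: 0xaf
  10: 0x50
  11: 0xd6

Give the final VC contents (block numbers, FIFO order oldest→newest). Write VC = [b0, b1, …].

VC = [10, 13, 18]

  [0] addr=0x95 blk=18 s=2: MISS | VC []
  [1] addr=0x51 blk=10 s=2: MISS | VC [18]
  [2] addr=0xac blk=21 s=1: MISS | VC [18]
  [3] addr=0x6f blk=13 s=1: MISS | VC [18, 21]
  [4] addr=0xaf blk=21 s=1: VC-HIT | VC [18, 13]
  [5] addr=0xd2 blk=26 s=2: MISS | VC [18, 13, 10]
  [6] addr=0xd7 blk=26 s=2: L1-HIT | VC [18, 13, 10]
  [7] addr=0x96 blk=18 s=2: VC-HIT | VC [26, 13, 10]
  [8] addr=0x95 blk=18 s=2: L1-HIT | VC [26, 13, 10]
  [9] addr=0xaf blk=21 s=1: L1-HIT | VC [26, 13, 10]
  [10] addr=0x50 blk=10 s=2: VC-HIT | VC [26, 13, 18]
  [11] addr=0xd6 blk=26 s=2: VC-HIT | VC [10, 13, 18]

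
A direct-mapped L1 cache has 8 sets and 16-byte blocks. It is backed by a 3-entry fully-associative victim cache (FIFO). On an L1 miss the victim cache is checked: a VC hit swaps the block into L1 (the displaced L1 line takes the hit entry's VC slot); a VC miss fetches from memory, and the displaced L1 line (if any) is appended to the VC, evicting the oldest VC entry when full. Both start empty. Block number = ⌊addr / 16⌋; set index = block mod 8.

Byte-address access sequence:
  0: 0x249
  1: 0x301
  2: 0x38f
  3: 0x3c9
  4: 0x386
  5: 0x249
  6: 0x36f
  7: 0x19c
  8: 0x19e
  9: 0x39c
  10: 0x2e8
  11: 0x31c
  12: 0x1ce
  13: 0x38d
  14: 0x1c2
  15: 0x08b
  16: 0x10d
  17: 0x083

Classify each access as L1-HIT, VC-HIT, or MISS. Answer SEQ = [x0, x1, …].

SEQ = [MISS, MISS, MISS, MISS, L1-HIT, VC-HIT, MISS, MISS, L1-HIT, MISS, MISS, MISS, MISS, L1-HIT, L1-HIT, MISS, MISS, VC-HIT]

#0 0x249→b36/s4 MISS; vc=[]
#1 0x301→b48/s0 MISS; vc=[]
#2 0x38f→b56/s0 MISS; vc=[48]
#3 0x3c9→b60/s4 MISS; vc=[48,36]
#4 0x386→b56/s0 L1-HIT; vc=[48,36]
#5 0x249→b36/s4 VC-HIT; vc=[48,60]
#6 0x36f→b54/s6 MISS; vc=[48,60]
#7 0x19c→b25/s1 MISS; vc=[48,60]
#8 0x19e→b25/s1 L1-HIT; vc=[48,60]
#9 0x39c→b57/s1 MISS; vc=[48,60,25]
#10 0x2e8→b46/s6 MISS; vc=[60,25,54]
#11 0x31c→b49/s1 MISS; vc=[25,54,57]
#12 0x1ce→b28/s4 MISS; vc=[54,57,36]
#13 0x38d→b56/s0 L1-HIT; vc=[54,57,36]
#14 0x1c2→b28/s4 L1-HIT; vc=[54,57,36]
#15 0x8b→b8/s0 MISS; vc=[57,36,56]
#16 0x10d→b16/s0 MISS; vc=[36,56,8]
#17 0x83→b8/s0 VC-HIT; vc=[36,56,16]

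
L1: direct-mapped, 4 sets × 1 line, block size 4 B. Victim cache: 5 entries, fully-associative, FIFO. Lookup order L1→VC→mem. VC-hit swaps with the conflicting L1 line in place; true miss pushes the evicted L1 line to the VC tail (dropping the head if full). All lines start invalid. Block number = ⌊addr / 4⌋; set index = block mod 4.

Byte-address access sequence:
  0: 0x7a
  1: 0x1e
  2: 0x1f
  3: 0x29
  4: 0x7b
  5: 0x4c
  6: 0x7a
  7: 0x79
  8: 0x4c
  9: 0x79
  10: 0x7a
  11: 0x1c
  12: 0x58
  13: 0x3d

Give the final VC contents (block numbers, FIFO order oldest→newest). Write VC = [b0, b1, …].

  [0] addr=0x7a blk=30 s=2: MISS | VC []
  [1] addr=0x1e blk=7 s=3: MISS | VC []
  [2] addr=0x1f blk=7 s=3: L1-HIT | VC []
  [3] addr=0x29 blk=10 s=2: MISS | VC [30]
  [4] addr=0x7b blk=30 s=2: VC-HIT | VC [10]
  [5] addr=0x4c blk=19 s=3: MISS | VC [10, 7]
  [6] addr=0x7a blk=30 s=2: L1-HIT | VC [10, 7]
  [7] addr=0x79 blk=30 s=2: L1-HIT | VC [10, 7]
  [8] addr=0x4c blk=19 s=3: L1-HIT | VC [10, 7]
  [9] addr=0x79 blk=30 s=2: L1-HIT | VC [10, 7]
  [10] addr=0x7a blk=30 s=2: L1-HIT | VC [10, 7]
  [11] addr=0x1c blk=7 s=3: VC-HIT | VC [10, 19]
  [12] addr=0x58 blk=22 s=2: MISS | VC [10, 19, 30]
  [13] addr=0x3d blk=15 s=3: MISS | VC [10, 19, 30, 7]

VC = [10, 19, 30, 7]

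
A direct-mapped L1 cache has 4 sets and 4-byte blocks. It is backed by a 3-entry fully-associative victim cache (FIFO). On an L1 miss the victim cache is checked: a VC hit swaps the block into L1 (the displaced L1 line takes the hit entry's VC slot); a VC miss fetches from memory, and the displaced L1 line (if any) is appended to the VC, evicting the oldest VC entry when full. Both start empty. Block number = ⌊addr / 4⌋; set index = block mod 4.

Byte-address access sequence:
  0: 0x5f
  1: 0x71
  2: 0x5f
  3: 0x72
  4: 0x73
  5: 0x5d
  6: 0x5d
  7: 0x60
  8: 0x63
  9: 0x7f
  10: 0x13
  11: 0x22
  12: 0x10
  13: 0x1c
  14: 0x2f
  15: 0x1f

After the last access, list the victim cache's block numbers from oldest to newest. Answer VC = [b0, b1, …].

VC = [8, 31, 11]

#0 0x5f→b23/s3 MISS; vc=[]
#1 0x71→b28/s0 MISS; vc=[]
#2 0x5f→b23/s3 L1-HIT; vc=[]
#3 0x72→b28/s0 L1-HIT; vc=[]
#4 0x73→b28/s0 L1-HIT; vc=[]
#5 0x5d→b23/s3 L1-HIT; vc=[]
#6 0x5d→b23/s3 L1-HIT; vc=[]
#7 0x60→b24/s0 MISS; vc=[28]
#8 0x63→b24/s0 L1-HIT; vc=[28]
#9 0x7f→b31/s3 MISS; vc=[28,23]
#10 0x13→b4/s0 MISS; vc=[28,23,24]
#11 0x22→b8/s0 MISS; vc=[23,24,4]
#12 0x10→b4/s0 VC-HIT; vc=[23,24,8]
#13 0x1c→b7/s3 MISS; vc=[24,8,31]
#14 0x2f→b11/s3 MISS; vc=[8,31,7]
#15 0x1f→b7/s3 VC-HIT; vc=[8,31,11]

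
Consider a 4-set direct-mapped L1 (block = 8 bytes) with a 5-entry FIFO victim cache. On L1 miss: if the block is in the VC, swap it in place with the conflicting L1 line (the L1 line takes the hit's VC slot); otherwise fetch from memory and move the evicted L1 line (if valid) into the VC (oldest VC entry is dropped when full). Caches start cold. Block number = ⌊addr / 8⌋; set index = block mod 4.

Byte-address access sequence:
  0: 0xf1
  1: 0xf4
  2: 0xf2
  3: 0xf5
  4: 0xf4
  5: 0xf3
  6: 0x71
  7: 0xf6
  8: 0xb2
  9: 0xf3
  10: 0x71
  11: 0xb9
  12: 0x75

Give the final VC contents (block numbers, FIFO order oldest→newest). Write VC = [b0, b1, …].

VC = [30, 22]

  [0] addr=0xf1 blk=30 s=2: MISS | VC []
  [1] addr=0xf4 blk=30 s=2: L1-HIT | VC []
  [2] addr=0xf2 blk=30 s=2: L1-HIT | VC []
  [3] addr=0xf5 blk=30 s=2: L1-HIT | VC []
  [4] addr=0xf4 blk=30 s=2: L1-HIT | VC []
  [5] addr=0xf3 blk=30 s=2: L1-HIT | VC []
  [6] addr=0x71 blk=14 s=2: MISS | VC [30]
  [7] addr=0xf6 blk=30 s=2: VC-HIT | VC [14]
  [8] addr=0xb2 blk=22 s=2: MISS | VC [14, 30]
  [9] addr=0xf3 blk=30 s=2: VC-HIT | VC [14, 22]
  [10] addr=0x71 blk=14 s=2: VC-HIT | VC [30, 22]
  [11] addr=0xb9 blk=23 s=3: MISS | VC [30, 22]
  [12] addr=0x75 blk=14 s=2: L1-HIT | VC [30, 22]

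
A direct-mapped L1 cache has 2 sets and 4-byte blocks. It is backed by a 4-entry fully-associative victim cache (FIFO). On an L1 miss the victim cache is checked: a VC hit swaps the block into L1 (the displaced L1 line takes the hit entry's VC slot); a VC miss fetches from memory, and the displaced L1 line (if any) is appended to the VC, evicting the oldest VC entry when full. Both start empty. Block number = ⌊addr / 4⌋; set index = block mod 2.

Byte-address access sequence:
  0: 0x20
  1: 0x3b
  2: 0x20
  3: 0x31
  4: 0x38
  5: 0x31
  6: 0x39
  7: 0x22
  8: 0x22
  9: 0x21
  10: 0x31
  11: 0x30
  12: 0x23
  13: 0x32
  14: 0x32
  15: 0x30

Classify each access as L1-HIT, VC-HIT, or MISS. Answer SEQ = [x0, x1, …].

0: 0x20 (blk 8, set 0) → MISS  vc=[]
1: 0x3b (blk 14, set 0) → MISS  vc=[8]
2: 0x20 (blk 8, set 0) → VC-HIT  vc=[14]
3: 0x31 (blk 12, set 0) → MISS  vc=[14, 8]
4: 0x38 (blk 14, set 0) → VC-HIT  vc=[12, 8]
5: 0x31 (blk 12, set 0) → VC-HIT  vc=[14, 8]
6: 0x39 (blk 14, set 0) → VC-HIT  vc=[12, 8]
7: 0x22 (blk 8, set 0) → VC-HIT  vc=[12, 14]
8: 0x22 (blk 8, set 0) → L1-HIT  vc=[12, 14]
9: 0x21 (blk 8, set 0) → L1-HIT  vc=[12, 14]
10: 0x31 (blk 12, set 0) → VC-HIT  vc=[8, 14]
11: 0x30 (blk 12, set 0) → L1-HIT  vc=[8, 14]
12: 0x23 (blk 8, set 0) → VC-HIT  vc=[12, 14]
13: 0x32 (blk 12, set 0) → VC-HIT  vc=[8, 14]
14: 0x32 (blk 12, set 0) → L1-HIT  vc=[8, 14]
15: 0x30 (blk 12, set 0) → L1-HIT  vc=[8, 14]

SEQ = [MISS, MISS, VC-HIT, MISS, VC-HIT, VC-HIT, VC-HIT, VC-HIT, L1-HIT, L1-HIT, VC-HIT, L1-HIT, VC-HIT, VC-HIT, L1-HIT, L1-HIT]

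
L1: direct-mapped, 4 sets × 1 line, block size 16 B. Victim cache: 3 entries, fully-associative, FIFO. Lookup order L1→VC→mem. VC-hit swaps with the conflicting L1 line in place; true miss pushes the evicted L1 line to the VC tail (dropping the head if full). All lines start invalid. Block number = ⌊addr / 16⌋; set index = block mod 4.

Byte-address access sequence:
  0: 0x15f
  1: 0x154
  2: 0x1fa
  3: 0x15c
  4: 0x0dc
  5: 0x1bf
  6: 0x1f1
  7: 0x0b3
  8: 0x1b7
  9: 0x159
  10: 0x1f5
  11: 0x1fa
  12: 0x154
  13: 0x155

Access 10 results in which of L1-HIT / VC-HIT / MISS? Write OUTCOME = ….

0: 0x15f (blk 21, set 1) → MISS  vc=[]
1: 0x154 (blk 21, set 1) → L1-HIT  vc=[]
2: 0x1fa (blk 31, set 3) → MISS  vc=[]
3: 0x15c (blk 21, set 1) → L1-HIT  vc=[]
4: 0xdc (blk 13, set 1) → MISS  vc=[21]
5: 0x1bf (blk 27, set 3) → MISS  vc=[21, 31]
6: 0x1f1 (blk 31, set 3) → VC-HIT  vc=[21, 27]
7: 0xb3 (blk 11, set 3) → MISS  vc=[21, 27, 31]
8: 0x1b7 (blk 27, set 3) → VC-HIT  vc=[21, 11, 31]
9: 0x159 (blk 21, set 1) → VC-HIT  vc=[13, 11, 31]
10: 0x1f5 (blk 31, set 3) → VC-HIT  vc=[13, 11, 27]
11: 0x1fa (blk 31, set 3) → L1-HIT  vc=[13, 11, 27]
12: 0x154 (blk 21, set 1) → L1-HIT  vc=[13, 11, 27]
13: 0x155 (blk 21, set 1) → L1-HIT  vc=[13, 11, 27]

OUTCOME = VC-HIT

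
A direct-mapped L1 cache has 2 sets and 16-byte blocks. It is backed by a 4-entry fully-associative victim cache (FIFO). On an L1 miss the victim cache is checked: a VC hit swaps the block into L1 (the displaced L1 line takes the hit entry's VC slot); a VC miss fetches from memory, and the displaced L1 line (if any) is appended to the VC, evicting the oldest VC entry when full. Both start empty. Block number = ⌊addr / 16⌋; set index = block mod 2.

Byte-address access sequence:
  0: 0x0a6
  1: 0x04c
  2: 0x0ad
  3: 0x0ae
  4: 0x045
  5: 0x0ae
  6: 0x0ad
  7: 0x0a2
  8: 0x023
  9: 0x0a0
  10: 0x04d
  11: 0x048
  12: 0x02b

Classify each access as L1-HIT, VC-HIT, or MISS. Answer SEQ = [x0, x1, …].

SEQ = [MISS, MISS, VC-HIT, L1-HIT, VC-HIT, VC-HIT, L1-HIT, L1-HIT, MISS, VC-HIT, VC-HIT, L1-HIT, VC-HIT]

#0 0xa6→b10/s0 MISS; vc=[]
#1 0x4c→b4/s0 MISS; vc=[10]
#2 0xad→b10/s0 VC-HIT; vc=[4]
#3 0xae→b10/s0 L1-HIT; vc=[4]
#4 0x45→b4/s0 VC-HIT; vc=[10]
#5 0xae→b10/s0 VC-HIT; vc=[4]
#6 0xad→b10/s0 L1-HIT; vc=[4]
#7 0xa2→b10/s0 L1-HIT; vc=[4]
#8 0x23→b2/s0 MISS; vc=[4,10]
#9 0xa0→b10/s0 VC-HIT; vc=[4,2]
#10 0x4d→b4/s0 VC-HIT; vc=[10,2]
#11 0x48→b4/s0 L1-HIT; vc=[10,2]
#12 0x2b→b2/s0 VC-HIT; vc=[10,4]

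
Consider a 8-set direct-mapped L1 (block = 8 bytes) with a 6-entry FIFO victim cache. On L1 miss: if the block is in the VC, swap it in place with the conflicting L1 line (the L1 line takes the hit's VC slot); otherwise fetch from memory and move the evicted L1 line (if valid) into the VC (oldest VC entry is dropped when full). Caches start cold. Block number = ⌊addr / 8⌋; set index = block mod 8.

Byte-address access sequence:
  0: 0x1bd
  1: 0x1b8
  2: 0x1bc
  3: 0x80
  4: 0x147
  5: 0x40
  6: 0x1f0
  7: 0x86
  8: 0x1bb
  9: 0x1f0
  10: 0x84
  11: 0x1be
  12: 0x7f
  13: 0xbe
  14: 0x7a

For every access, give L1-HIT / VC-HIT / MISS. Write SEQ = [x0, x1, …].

0: 0x1bd (blk 55, set 7) → MISS  vc=[]
1: 0x1b8 (blk 55, set 7) → L1-HIT  vc=[]
2: 0x1bc (blk 55, set 7) → L1-HIT  vc=[]
3: 0x80 (blk 16, set 0) → MISS  vc=[]
4: 0x147 (blk 40, set 0) → MISS  vc=[16]
5: 0x40 (blk 8, set 0) → MISS  vc=[16, 40]
6: 0x1f0 (blk 62, set 6) → MISS  vc=[16, 40]
7: 0x86 (blk 16, set 0) → VC-HIT  vc=[8, 40]
8: 0x1bb (blk 55, set 7) → L1-HIT  vc=[8, 40]
9: 0x1f0 (blk 62, set 6) → L1-HIT  vc=[8, 40]
10: 0x84 (blk 16, set 0) → L1-HIT  vc=[8, 40]
11: 0x1be (blk 55, set 7) → L1-HIT  vc=[8, 40]
12: 0x7f (blk 15, set 7) → MISS  vc=[8, 40, 55]
13: 0xbe (blk 23, set 7) → MISS  vc=[8, 40, 55, 15]
14: 0x7a (blk 15, set 7) → VC-HIT  vc=[8, 40, 55, 23]

SEQ = [MISS, L1-HIT, L1-HIT, MISS, MISS, MISS, MISS, VC-HIT, L1-HIT, L1-HIT, L1-HIT, L1-HIT, MISS, MISS, VC-HIT]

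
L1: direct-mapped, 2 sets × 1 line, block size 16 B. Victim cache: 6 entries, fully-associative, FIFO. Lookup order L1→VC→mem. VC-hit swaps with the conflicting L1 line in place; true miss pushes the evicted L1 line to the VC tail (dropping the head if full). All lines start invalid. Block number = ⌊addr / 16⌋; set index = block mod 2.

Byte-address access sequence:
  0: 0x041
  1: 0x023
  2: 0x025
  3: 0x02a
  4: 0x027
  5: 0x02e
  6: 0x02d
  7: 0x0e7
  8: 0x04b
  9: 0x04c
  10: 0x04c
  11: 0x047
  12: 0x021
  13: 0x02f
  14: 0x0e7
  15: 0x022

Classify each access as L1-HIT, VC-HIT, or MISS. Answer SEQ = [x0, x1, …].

#0 0x41→b4/s0 MISS; vc=[]
#1 0x23→b2/s0 MISS; vc=[4]
#2 0x25→b2/s0 L1-HIT; vc=[4]
#3 0x2a→b2/s0 L1-HIT; vc=[4]
#4 0x27→b2/s0 L1-HIT; vc=[4]
#5 0x2e→b2/s0 L1-HIT; vc=[4]
#6 0x2d→b2/s0 L1-HIT; vc=[4]
#7 0xe7→b14/s0 MISS; vc=[4,2]
#8 0x4b→b4/s0 VC-HIT; vc=[14,2]
#9 0x4c→b4/s0 L1-HIT; vc=[14,2]
#10 0x4c→b4/s0 L1-HIT; vc=[14,2]
#11 0x47→b4/s0 L1-HIT; vc=[14,2]
#12 0x21→b2/s0 VC-HIT; vc=[14,4]
#13 0x2f→b2/s0 L1-HIT; vc=[14,4]
#14 0xe7→b14/s0 VC-HIT; vc=[2,4]
#15 0x22→b2/s0 VC-HIT; vc=[14,4]

SEQ = [MISS, MISS, L1-HIT, L1-HIT, L1-HIT, L1-HIT, L1-HIT, MISS, VC-HIT, L1-HIT, L1-HIT, L1-HIT, VC-HIT, L1-HIT, VC-HIT, VC-HIT]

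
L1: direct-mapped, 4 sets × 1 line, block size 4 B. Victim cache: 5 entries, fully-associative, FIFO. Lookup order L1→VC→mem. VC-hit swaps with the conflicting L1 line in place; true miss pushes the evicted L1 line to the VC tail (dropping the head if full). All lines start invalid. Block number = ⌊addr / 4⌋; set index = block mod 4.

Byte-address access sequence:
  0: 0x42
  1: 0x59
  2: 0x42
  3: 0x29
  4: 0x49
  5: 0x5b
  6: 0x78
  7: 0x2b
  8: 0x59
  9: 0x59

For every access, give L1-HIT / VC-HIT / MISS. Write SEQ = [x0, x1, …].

SEQ = [MISS, MISS, L1-HIT, MISS, MISS, VC-HIT, MISS, VC-HIT, VC-HIT, L1-HIT]

0: 0x42 (blk 16, set 0) → MISS  vc=[]
1: 0x59 (blk 22, set 2) → MISS  vc=[]
2: 0x42 (blk 16, set 0) → L1-HIT  vc=[]
3: 0x29 (blk 10, set 2) → MISS  vc=[22]
4: 0x49 (blk 18, set 2) → MISS  vc=[22, 10]
5: 0x5b (blk 22, set 2) → VC-HIT  vc=[18, 10]
6: 0x78 (blk 30, set 2) → MISS  vc=[18, 10, 22]
7: 0x2b (blk 10, set 2) → VC-HIT  vc=[18, 30, 22]
8: 0x59 (blk 22, set 2) → VC-HIT  vc=[18, 30, 10]
9: 0x59 (blk 22, set 2) → L1-HIT  vc=[18, 30, 10]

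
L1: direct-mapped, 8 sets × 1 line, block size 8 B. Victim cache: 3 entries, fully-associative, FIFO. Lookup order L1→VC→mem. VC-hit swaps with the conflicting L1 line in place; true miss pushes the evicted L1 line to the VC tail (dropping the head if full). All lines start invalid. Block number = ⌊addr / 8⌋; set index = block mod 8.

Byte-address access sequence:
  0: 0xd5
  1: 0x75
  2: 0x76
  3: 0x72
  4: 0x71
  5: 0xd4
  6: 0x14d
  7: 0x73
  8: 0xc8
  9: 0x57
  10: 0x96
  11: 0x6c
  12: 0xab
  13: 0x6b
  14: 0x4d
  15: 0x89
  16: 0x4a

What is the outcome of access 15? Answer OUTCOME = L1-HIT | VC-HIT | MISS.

OUTCOME = MISS

  [0] addr=0xd5 blk=26 s=2: MISS | VC []
  [1] addr=0x75 blk=14 s=6: MISS | VC []
  [2] addr=0x76 blk=14 s=6: L1-HIT | VC []
  [3] addr=0x72 blk=14 s=6: L1-HIT | VC []
  [4] addr=0x71 blk=14 s=6: L1-HIT | VC []
  [5] addr=0xd4 blk=26 s=2: L1-HIT | VC []
  [6] addr=0x14d blk=41 s=1: MISS | VC []
  [7] addr=0x73 blk=14 s=6: L1-HIT | VC []
  [8] addr=0xc8 blk=25 s=1: MISS | VC [41]
  [9] addr=0x57 blk=10 s=2: MISS | VC [41, 26]
  [10] addr=0x96 blk=18 s=2: MISS | VC [41, 26, 10]
  [11] addr=0x6c blk=13 s=5: MISS | VC [41, 26, 10]
  [12] addr=0xab blk=21 s=5: MISS | VC [26, 10, 13]
  [13] addr=0x6b blk=13 s=5: VC-HIT | VC [26, 10, 21]
  [14] addr=0x4d blk=9 s=1: MISS | VC [10, 21, 25]
  [15] addr=0x89 blk=17 s=1: MISS | VC [21, 25, 9]
  [16] addr=0x4a blk=9 s=1: VC-HIT | VC [21, 25, 17]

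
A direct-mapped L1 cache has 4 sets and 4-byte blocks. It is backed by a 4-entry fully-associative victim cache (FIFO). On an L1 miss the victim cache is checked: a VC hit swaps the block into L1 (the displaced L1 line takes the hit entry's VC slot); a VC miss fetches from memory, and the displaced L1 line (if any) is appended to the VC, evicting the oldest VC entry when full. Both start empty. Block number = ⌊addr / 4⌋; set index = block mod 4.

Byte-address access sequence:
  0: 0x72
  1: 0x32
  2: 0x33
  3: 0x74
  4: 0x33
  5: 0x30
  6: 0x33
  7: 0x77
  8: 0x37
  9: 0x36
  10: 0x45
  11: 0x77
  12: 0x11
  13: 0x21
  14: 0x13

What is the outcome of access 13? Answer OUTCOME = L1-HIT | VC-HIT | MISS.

OUTCOME = MISS

0: 0x72 (blk 28, set 0) → MISS  vc=[]
1: 0x32 (blk 12, set 0) → MISS  vc=[28]
2: 0x33 (blk 12, set 0) → L1-HIT  vc=[28]
3: 0x74 (blk 29, set 1) → MISS  vc=[28]
4: 0x33 (blk 12, set 0) → L1-HIT  vc=[28]
5: 0x30 (blk 12, set 0) → L1-HIT  vc=[28]
6: 0x33 (blk 12, set 0) → L1-HIT  vc=[28]
7: 0x77 (blk 29, set 1) → L1-HIT  vc=[28]
8: 0x37 (blk 13, set 1) → MISS  vc=[28, 29]
9: 0x36 (blk 13, set 1) → L1-HIT  vc=[28, 29]
10: 0x45 (blk 17, set 1) → MISS  vc=[28, 29, 13]
11: 0x77 (blk 29, set 1) → VC-HIT  vc=[28, 17, 13]
12: 0x11 (blk 4, set 0) → MISS  vc=[28, 17, 13, 12]
13: 0x21 (blk 8, set 0) → MISS  vc=[17, 13, 12, 4]
14: 0x13 (blk 4, set 0) → VC-HIT  vc=[17, 13, 12, 8]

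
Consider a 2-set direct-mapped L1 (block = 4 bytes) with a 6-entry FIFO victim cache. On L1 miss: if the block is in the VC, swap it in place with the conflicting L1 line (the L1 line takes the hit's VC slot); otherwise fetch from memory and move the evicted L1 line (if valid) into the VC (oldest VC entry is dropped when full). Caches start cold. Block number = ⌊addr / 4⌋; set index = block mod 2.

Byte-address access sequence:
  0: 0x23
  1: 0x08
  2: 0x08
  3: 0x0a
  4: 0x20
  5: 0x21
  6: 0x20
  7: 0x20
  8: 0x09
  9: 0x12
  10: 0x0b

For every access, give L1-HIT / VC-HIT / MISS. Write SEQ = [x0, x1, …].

#0 0x23→b8/s0 MISS; vc=[]
#1 0x8→b2/s0 MISS; vc=[8]
#2 0x8→b2/s0 L1-HIT; vc=[8]
#3 0xa→b2/s0 L1-HIT; vc=[8]
#4 0x20→b8/s0 VC-HIT; vc=[2]
#5 0x21→b8/s0 L1-HIT; vc=[2]
#6 0x20→b8/s0 L1-HIT; vc=[2]
#7 0x20→b8/s0 L1-HIT; vc=[2]
#8 0x9→b2/s0 VC-HIT; vc=[8]
#9 0x12→b4/s0 MISS; vc=[8,2]
#10 0xb→b2/s0 VC-HIT; vc=[8,4]

SEQ = [MISS, MISS, L1-HIT, L1-HIT, VC-HIT, L1-HIT, L1-HIT, L1-HIT, VC-HIT, MISS, VC-HIT]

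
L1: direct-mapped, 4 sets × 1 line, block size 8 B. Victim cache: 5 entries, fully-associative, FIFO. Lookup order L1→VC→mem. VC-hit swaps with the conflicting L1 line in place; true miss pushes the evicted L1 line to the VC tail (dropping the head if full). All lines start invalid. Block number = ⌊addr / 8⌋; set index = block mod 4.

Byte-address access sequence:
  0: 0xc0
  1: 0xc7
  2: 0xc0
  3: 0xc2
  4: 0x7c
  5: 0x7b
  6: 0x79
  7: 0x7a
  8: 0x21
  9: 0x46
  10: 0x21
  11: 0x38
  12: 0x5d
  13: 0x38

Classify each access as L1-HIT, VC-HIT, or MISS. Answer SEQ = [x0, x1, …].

SEQ = [MISS, L1-HIT, L1-HIT, L1-HIT, MISS, L1-HIT, L1-HIT, L1-HIT, MISS, MISS, VC-HIT, MISS, MISS, VC-HIT]

0: 0xc0 (blk 24, set 0) → MISS  vc=[]
1: 0xc7 (blk 24, set 0) → L1-HIT  vc=[]
2: 0xc0 (blk 24, set 0) → L1-HIT  vc=[]
3: 0xc2 (blk 24, set 0) → L1-HIT  vc=[]
4: 0x7c (blk 15, set 3) → MISS  vc=[]
5: 0x7b (blk 15, set 3) → L1-HIT  vc=[]
6: 0x79 (blk 15, set 3) → L1-HIT  vc=[]
7: 0x7a (blk 15, set 3) → L1-HIT  vc=[]
8: 0x21 (blk 4, set 0) → MISS  vc=[24]
9: 0x46 (blk 8, set 0) → MISS  vc=[24, 4]
10: 0x21 (blk 4, set 0) → VC-HIT  vc=[24, 8]
11: 0x38 (blk 7, set 3) → MISS  vc=[24, 8, 15]
12: 0x5d (blk 11, set 3) → MISS  vc=[24, 8, 15, 7]
13: 0x38 (blk 7, set 3) → VC-HIT  vc=[24, 8, 15, 11]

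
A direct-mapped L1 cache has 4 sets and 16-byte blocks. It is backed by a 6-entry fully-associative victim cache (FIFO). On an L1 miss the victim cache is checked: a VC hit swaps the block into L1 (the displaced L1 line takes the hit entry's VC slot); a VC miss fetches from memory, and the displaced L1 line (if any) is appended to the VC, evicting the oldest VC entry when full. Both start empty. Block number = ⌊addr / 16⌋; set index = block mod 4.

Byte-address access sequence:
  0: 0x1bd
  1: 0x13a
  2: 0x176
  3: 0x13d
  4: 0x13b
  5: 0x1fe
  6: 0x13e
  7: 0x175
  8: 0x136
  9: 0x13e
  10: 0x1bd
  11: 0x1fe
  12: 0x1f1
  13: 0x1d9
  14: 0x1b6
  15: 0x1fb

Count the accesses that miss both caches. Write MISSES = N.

MISSES = 5

0: 0x1bd (blk 27, set 3) → MISS  vc=[]
1: 0x13a (blk 19, set 3) → MISS  vc=[27]
2: 0x176 (blk 23, set 3) → MISS  vc=[27, 19]
3: 0x13d (blk 19, set 3) → VC-HIT  vc=[27, 23]
4: 0x13b (blk 19, set 3) → L1-HIT  vc=[27, 23]
5: 0x1fe (blk 31, set 3) → MISS  vc=[27, 23, 19]
6: 0x13e (blk 19, set 3) → VC-HIT  vc=[27, 23, 31]
7: 0x175 (blk 23, set 3) → VC-HIT  vc=[27, 19, 31]
8: 0x136 (blk 19, set 3) → VC-HIT  vc=[27, 23, 31]
9: 0x13e (blk 19, set 3) → L1-HIT  vc=[27, 23, 31]
10: 0x1bd (blk 27, set 3) → VC-HIT  vc=[19, 23, 31]
11: 0x1fe (blk 31, set 3) → VC-HIT  vc=[19, 23, 27]
12: 0x1f1 (blk 31, set 3) → L1-HIT  vc=[19, 23, 27]
13: 0x1d9 (blk 29, set 1) → MISS  vc=[19, 23, 27]
14: 0x1b6 (blk 27, set 3) → VC-HIT  vc=[19, 23, 31]
15: 0x1fb (blk 31, set 3) → VC-HIT  vc=[19, 23, 27]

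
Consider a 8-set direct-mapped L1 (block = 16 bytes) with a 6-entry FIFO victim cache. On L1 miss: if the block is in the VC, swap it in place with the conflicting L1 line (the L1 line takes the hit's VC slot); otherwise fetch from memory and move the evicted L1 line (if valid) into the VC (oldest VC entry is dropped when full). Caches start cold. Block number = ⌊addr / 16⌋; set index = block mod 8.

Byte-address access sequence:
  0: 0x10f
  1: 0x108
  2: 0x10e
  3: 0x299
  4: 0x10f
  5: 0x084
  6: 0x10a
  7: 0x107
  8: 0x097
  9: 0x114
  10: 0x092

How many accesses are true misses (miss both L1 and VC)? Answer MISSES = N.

MISSES = 5

  [0] addr=0x10f blk=16 s=0: MISS | VC []
  [1] addr=0x108 blk=16 s=0: L1-HIT | VC []
  [2] addr=0x10e blk=16 s=0: L1-HIT | VC []
  [3] addr=0x299 blk=41 s=1: MISS | VC []
  [4] addr=0x10f blk=16 s=0: L1-HIT | VC []
  [5] addr=0x84 blk=8 s=0: MISS | VC [16]
  [6] addr=0x10a blk=16 s=0: VC-HIT | VC [8]
  [7] addr=0x107 blk=16 s=0: L1-HIT | VC [8]
  [8] addr=0x97 blk=9 s=1: MISS | VC [8, 41]
  [9] addr=0x114 blk=17 s=1: MISS | VC [8, 41, 9]
  [10] addr=0x92 blk=9 s=1: VC-HIT | VC [8, 41, 17]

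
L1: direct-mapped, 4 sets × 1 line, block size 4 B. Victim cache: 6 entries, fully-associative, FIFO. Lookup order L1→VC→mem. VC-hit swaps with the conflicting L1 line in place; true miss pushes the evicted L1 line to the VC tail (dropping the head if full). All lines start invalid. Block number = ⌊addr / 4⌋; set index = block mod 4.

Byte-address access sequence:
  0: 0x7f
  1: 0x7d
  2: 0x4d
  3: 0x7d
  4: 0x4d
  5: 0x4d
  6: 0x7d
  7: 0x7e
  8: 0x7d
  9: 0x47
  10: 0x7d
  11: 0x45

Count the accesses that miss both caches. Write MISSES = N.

MISSES = 3

0: 0x7f (blk 31, set 3) → MISS  vc=[]
1: 0x7d (blk 31, set 3) → L1-HIT  vc=[]
2: 0x4d (blk 19, set 3) → MISS  vc=[31]
3: 0x7d (blk 31, set 3) → VC-HIT  vc=[19]
4: 0x4d (blk 19, set 3) → VC-HIT  vc=[31]
5: 0x4d (blk 19, set 3) → L1-HIT  vc=[31]
6: 0x7d (blk 31, set 3) → VC-HIT  vc=[19]
7: 0x7e (blk 31, set 3) → L1-HIT  vc=[19]
8: 0x7d (blk 31, set 3) → L1-HIT  vc=[19]
9: 0x47 (blk 17, set 1) → MISS  vc=[19]
10: 0x7d (blk 31, set 3) → L1-HIT  vc=[19]
11: 0x45 (blk 17, set 1) → L1-HIT  vc=[19]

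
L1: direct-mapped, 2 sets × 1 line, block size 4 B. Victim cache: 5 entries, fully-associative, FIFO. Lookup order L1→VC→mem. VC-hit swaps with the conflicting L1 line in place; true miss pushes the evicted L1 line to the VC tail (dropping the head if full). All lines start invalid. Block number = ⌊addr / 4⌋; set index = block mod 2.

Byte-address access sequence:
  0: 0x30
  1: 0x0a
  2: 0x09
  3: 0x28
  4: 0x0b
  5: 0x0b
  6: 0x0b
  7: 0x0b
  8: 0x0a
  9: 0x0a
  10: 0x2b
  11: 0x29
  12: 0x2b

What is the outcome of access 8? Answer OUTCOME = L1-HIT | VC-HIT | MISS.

OUTCOME = L1-HIT

#0 0x30→b12/s0 MISS; vc=[]
#1 0xa→b2/s0 MISS; vc=[12]
#2 0x9→b2/s0 L1-HIT; vc=[12]
#3 0x28→b10/s0 MISS; vc=[12,2]
#4 0xb→b2/s0 VC-HIT; vc=[12,10]
#5 0xb→b2/s0 L1-HIT; vc=[12,10]
#6 0xb→b2/s0 L1-HIT; vc=[12,10]
#7 0xb→b2/s0 L1-HIT; vc=[12,10]
#8 0xa→b2/s0 L1-HIT; vc=[12,10]
#9 0xa→b2/s0 L1-HIT; vc=[12,10]
#10 0x2b→b10/s0 VC-HIT; vc=[12,2]
#11 0x29→b10/s0 L1-HIT; vc=[12,2]
#12 0x2b→b10/s0 L1-HIT; vc=[12,2]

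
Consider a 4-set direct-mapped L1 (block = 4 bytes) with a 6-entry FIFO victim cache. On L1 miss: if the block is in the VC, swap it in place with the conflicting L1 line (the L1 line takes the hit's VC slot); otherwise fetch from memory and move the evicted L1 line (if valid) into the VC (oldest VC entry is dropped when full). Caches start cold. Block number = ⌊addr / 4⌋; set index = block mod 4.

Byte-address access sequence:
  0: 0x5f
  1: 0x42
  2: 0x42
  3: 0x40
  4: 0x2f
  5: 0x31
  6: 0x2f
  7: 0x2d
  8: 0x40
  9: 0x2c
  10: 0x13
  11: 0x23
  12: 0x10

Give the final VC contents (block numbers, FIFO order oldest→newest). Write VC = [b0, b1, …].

VC = [23, 12, 16, 8]

  [0] addr=0x5f blk=23 s=3: MISS | VC []
  [1] addr=0x42 blk=16 s=0: MISS | VC []
  [2] addr=0x42 blk=16 s=0: L1-HIT | VC []
  [3] addr=0x40 blk=16 s=0: L1-HIT | VC []
  [4] addr=0x2f blk=11 s=3: MISS | VC [23]
  [5] addr=0x31 blk=12 s=0: MISS | VC [23, 16]
  [6] addr=0x2f blk=11 s=3: L1-HIT | VC [23, 16]
  [7] addr=0x2d blk=11 s=3: L1-HIT | VC [23, 16]
  [8] addr=0x40 blk=16 s=0: VC-HIT | VC [23, 12]
  [9] addr=0x2c blk=11 s=3: L1-HIT | VC [23, 12]
  [10] addr=0x13 blk=4 s=0: MISS | VC [23, 12, 16]
  [11] addr=0x23 blk=8 s=0: MISS | VC [23, 12, 16, 4]
  [12] addr=0x10 blk=4 s=0: VC-HIT | VC [23, 12, 16, 8]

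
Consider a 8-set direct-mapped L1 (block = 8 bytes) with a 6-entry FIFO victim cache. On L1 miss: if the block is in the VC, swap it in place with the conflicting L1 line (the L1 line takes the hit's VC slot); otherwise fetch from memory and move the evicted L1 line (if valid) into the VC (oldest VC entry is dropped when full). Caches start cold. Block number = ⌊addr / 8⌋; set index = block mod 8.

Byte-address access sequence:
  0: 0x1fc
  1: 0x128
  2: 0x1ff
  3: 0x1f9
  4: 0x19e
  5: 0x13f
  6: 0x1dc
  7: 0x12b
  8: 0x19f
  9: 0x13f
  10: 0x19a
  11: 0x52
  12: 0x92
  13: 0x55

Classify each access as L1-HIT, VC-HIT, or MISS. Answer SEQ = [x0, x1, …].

SEQ = [MISS, MISS, L1-HIT, L1-HIT, MISS, MISS, MISS, L1-HIT, VC-HIT, L1-HIT, L1-HIT, MISS, MISS, VC-HIT]

  [0] addr=0x1fc blk=63 s=7: MISS | VC []
  [1] addr=0x128 blk=37 s=5: MISS | VC []
  [2] addr=0x1ff blk=63 s=7: L1-HIT | VC []
  [3] addr=0x1f9 blk=63 s=7: L1-HIT | VC []
  [4] addr=0x19e blk=51 s=3: MISS | VC []
  [5] addr=0x13f blk=39 s=7: MISS | VC [63]
  [6] addr=0x1dc blk=59 s=3: MISS | VC [63, 51]
  [7] addr=0x12b blk=37 s=5: L1-HIT | VC [63, 51]
  [8] addr=0x19f blk=51 s=3: VC-HIT | VC [63, 59]
  [9] addr=0x13f blk=39 s=7: L1-HIT | VC [63, 59]
  [10] addr=0x19a blk=51 s=3: L1-HIT | VC [63, 59]
  [11] addr=0x52 blk=10 s=2: MISS | VC [63, 59]
  [12] addr=0x92 blk=18 s=2: MISS | VC [63, 59, 10]
  [13] addr=0x55 blk=10 s=2: VC-HIT | VC [63, 59, 18]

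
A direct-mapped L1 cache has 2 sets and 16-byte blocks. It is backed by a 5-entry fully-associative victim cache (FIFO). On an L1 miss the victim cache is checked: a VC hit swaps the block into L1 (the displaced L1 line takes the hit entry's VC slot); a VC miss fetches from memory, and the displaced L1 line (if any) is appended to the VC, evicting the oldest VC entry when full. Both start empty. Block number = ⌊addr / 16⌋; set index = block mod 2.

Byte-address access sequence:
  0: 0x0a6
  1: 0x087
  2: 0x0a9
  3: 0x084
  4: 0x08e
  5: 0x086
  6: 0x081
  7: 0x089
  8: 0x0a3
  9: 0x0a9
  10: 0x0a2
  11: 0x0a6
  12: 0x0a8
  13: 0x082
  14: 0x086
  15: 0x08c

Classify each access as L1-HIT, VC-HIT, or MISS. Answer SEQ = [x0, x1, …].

#0 0xa6→b10/s0 MISS; vc=[]
#1 0x87→b8/s0 MISS; vc=[10]
#2 0xa9→b10/s0 VC-HIT; vc=[8]
#3 0x84→b8/s0 VC-HIT; vc=[10]
#4 0x8e→b8/s0 L1-HIT; vc=[10]
#5 0x86→b8/s0 L1-HIT; vc=[10]
#6 0x81→b8/s0 L1-HIT; vc=[10]
#7 0x89→b8/s0 L1-HIT; vc=[10]
#8 0xa3→b10/s0 VC-HIT; vc=[8]
#9 0xa9→b10/s0 L1-HIT; vc=[8]
#10 0xa2→b10/s0 L1-HIT; vc=[8]
#11 0xa6→b10/s0 L1-HIT; vc=[8]
#12 0xa8→b10/s0 L1-HIT; vc=[8]
#13 0x82→b8/s0 VC-HIT; vc=[10]
#14 0x86→b8/s0 L1-HIT; vc=[10]
#15 0x8c→b8/s0 L1-HIT; vc=[10]

SEQ = [MISS, MISS, VC-HIT, VC-HIT, L1-HIT, L1-HIT, L1-HIT, L1-HIT, VC-HIT, L1-HIT, L1-HIT, L1-HIT, L1-HIT, VC-HIT, L1-HIT, L1-HIT]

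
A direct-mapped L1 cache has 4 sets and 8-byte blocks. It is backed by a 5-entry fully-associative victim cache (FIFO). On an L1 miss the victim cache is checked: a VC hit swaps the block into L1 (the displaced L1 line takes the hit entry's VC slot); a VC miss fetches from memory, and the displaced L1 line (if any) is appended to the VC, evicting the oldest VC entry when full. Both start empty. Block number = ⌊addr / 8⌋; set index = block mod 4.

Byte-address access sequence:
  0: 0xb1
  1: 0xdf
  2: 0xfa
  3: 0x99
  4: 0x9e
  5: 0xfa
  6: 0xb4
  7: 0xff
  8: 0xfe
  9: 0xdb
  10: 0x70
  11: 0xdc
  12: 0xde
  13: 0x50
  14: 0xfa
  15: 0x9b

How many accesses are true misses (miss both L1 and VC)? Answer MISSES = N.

0: 0xb1 (blk 22, set 2) → MISS  vc=[]
1: 0xdf (blk 27, set 3) → MISS  vc=[]
2: 0xfa (blk 31, set 3) → MISS  vc=[27]
3: 0x99 (blk 19, set 3) → MISS  vc=[27, 31]
4: 0x9e (blk 19, set 3) → L1-HIT  vc=[27, 31]
5: 0xfa (blk 31, set 3) → VC-HIT  vc=[27, 19]
6: 0xb4 (blk 22, set 2) → L1-HIT  vc=[27, 19]
7: 0xff (blk 31, set 3) → L1-HIT  vc=[27, 19]
8: 0xfe (blk 31, set 3) → L1-HIT  vc=[27, 19]
9: 0xdb (blk 27, set 3) → VC-HIT  vc=[31, 19]
10: 0x70 (blk 14, set 2) → MISS  vc=[31, 19, 22]
11: 0xdc (blk 27, set 3) → L1-HIT  vc=[31, 19, 22]
12: 0xde (blk 27, set 3) → L1-HIT  vc=[31, 19, 22]
13: 0x50 (blk 10, set 2) → MISS  vc=[31, 19, 22, 14]
14: 0xfa (blk 31, set 3) → VC-HIT  vc=[27, 19, 22, 14]
15: 0x9b (blk 19, set 3) → VC-HIT  vc=[27, 31, 22, 14]

MISSES = 6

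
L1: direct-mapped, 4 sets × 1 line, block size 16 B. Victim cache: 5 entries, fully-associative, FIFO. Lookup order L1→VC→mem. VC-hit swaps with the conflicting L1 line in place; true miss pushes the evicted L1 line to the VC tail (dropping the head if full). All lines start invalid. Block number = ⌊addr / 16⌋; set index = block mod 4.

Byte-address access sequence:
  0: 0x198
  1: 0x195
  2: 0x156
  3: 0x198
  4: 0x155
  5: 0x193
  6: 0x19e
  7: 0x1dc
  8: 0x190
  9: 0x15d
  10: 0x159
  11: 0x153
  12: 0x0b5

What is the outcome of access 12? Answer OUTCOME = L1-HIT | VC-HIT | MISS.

0: 0x198 (blk 25, set 1) → MISS  vc=[]
1: 0x195 (blk 25, set 1) → L1-HIT  vc=[]
2: 0x156 (blk 21, set 1) → MISS  vc=[25]
3: 0x198 (blk 25, set 1) → VC-HIT  vc=[21]
4: 0x155 (blk 21, set 1) → VC-HIT  vc=[25]
5: 0x193 (blk 25, set 1) → VC-HIT  vc=[21]
6: 0x19e (blk 25, set 1) → L1-HIT  vc=[21]
7: 0x1dc (blk 29, set 1) → MISS  vc=[21, 25]
8: 0x190 (blk 25, set 1) → VC-HIT  vc=[21, 29]
9: 0x15d (blk 21, set 1) → VC-HIT  vc=[25, 29]
10: 0x159 (blk 21, set 1) → L1-HIT  vc=[25, 29]
11: 0x153 (blk 21, set 1) → L1-HIT  vc=[25, 29]
12: 0xb5 (blk 11, set 3) → MISS  vc=[25, 29]

OUTCOME = MISS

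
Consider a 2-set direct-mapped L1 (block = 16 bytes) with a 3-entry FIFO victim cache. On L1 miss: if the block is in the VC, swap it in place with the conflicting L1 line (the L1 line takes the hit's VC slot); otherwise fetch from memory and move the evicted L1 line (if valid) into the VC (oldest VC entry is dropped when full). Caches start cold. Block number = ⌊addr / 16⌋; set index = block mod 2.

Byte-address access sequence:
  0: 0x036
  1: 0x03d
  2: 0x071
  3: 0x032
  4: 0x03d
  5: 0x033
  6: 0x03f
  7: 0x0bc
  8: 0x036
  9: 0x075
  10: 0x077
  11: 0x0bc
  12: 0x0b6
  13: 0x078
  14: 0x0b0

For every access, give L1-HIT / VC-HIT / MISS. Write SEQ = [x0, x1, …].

SEQ = [MISS, L1-HIT, MISS, VC-HIT, L1-HIT, L1-HIT, L1-HIT, MISS, VC-HIT, VC-HIT, L1-HIT, VC-HIT, L1-HIT, VC-HIT, VC-HIT]

0: 0x36 (blk 3, set 1) → MISS  vc=[]
1: 0x3d (blk 3, set 1) → L1-HIT  vc=[]
2: 0x71 (blk 7, set 1) → MISS  vc=[3]
3: 0x32 (blk 3, set 1) → VC-HIT  vc=[7]
4: 0x3d (blk 3, set 1) → L1-HIT  vc=[7]
5: 0x33 (blk 3, set 1) → L1-HIT  vc=[7]
6: 0x3f (blk 3, set 1) → L1-HIT  vc=[7]
7: 0xbc (blk 11, set 1) → MISS  vc=[7, 3]
8: 0x36 (blk 3, set 1) → VC-HIT  vc=[7, 11]
9: 0x75 (blk 7, set 1) → VC-HIT  vc=[3, 11]
10: 0x77 (blk 7, set 1) → L1-HIT  vc=[3, 11]
11: 0xbc (blk 11, set 1) → VC-HIT  vc=[3, 7]
12: 0xb6 (blk 11, set 1) → L1-HIT  vc=[3, 7]
13: 0x78 (blk 7, set 1) → VC-HIT  vc=[3, 11]
14: 0xb0 (blk 11, set 1) → VC-HIT  vc=[3, 7]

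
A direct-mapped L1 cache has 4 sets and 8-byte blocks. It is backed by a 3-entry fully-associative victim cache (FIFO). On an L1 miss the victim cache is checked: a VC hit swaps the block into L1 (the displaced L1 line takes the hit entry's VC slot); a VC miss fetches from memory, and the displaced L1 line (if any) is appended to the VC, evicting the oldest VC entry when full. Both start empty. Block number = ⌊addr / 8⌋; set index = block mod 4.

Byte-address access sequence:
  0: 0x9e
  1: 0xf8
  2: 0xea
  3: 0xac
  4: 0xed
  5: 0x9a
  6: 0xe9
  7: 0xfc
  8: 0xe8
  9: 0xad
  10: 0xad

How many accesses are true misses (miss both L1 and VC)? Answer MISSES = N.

MISSES = 4

  [0] addr=0x9e blk=19 s=3: MISS | VC []
  [1] addr=0xf8 blk=31 s=3: MISS | VC [19]
  [2] addr=0xea blk=29 s=1: MISS | VC [19]
  [3] addr=0xac blk=21 s=1: MISS | VC [19, 29]
  [4] addr=0xed blk=29 s=1: VC-HIT | VC [19, 21]
  [5] addr=0x9a blk=19 s=3: VC-HIT | VC [31, 21]
  [6] addr=0xe9 blk=29 s=1: L1-HIT | VC [31, 21]
  [7] addr=0xfc blk=31 s=3: VC-HIT | VC [19, 21]
  [8] addr=0xe8 blk=29 s=1: L1-HIT | VC [19, 21]
  [9] addr=0xad blk=21 s=1: VC-HIT | VC [19, 29]
  [10] addr=0xad blk=21 s=1: L1-HIT | VC [19, 29]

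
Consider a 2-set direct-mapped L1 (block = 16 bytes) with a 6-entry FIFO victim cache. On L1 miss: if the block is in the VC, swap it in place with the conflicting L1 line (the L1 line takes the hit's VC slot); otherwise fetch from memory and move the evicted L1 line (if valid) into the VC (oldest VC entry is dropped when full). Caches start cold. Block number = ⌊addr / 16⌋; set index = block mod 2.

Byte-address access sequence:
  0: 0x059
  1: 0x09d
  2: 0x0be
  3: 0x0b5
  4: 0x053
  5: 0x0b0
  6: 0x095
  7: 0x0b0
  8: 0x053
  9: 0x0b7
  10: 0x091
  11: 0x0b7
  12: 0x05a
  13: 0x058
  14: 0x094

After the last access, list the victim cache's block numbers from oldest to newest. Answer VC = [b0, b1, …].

VC = [11, 5]

#0 0x59→b5/s1 MISS; vc=[]
#1 0x9d→b9/s1 MISS; vc=[5]
#2 0xbe→b11/s1 MISS; vc=[5,9]
#3 0xb5→b11/s1 L1-HIT; vc=[5,9]
#4 0x53→b5/s1 VC-HIT; vc=[11,9]
#5 0xb0→b11/s1 VC-HIT; vc=[5,9]
#6 0x95→b9/s1 VC-HIT; vc=[5,11]
#7 0xb0→b11/s1 VC-HIT; vc=[5,9]
#8 0x53→b5/s1 VC-HIT; vc=[11,9]
#9 0xb7→b11/s1 VC-HIT; vc=[5,9]
#10 0x91→b9/s1 VC-HIT; vc=[5,11]
#11 0xb7→b11/s1 VC-HIT; vc=[5,9]
#12 0x5a→b5/s1 VC-HIT; vc=[11,9]
#13 0x58→b5/s1 L1-HIT; vc=[11,9]
#14 0x94→b9/s1 VC-HIT; vc=[11,5]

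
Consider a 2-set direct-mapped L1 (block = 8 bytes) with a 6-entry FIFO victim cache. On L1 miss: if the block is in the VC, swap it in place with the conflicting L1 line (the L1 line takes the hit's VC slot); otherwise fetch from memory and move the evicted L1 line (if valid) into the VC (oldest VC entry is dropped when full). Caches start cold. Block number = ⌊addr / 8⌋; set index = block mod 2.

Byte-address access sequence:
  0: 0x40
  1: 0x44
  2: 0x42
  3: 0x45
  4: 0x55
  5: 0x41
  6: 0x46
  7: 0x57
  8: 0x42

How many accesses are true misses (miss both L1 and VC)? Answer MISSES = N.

  [0] addr=0x40 blk=8 s=0: MISS | VC []
  [1] addr=0x44 blk=8 s=0: L1-HIT | VC []
  [2] addr=0x42 blk=8 s=0: L1-HIT | VC []
  [3] addr=0x45 blk=8 s=0: L1-HIT | VC []
  [4] addr=0x55 blk=10 s=0: MISS | VC [8]
  [5] addr=0x41 blk=8 s=0: VC-HIT | VC [10]
  [6] addr=0x46 blk=8 s=0: L1-HIT | VC [10]
  [7] addr=0x57 blk=10 s=0: VC-HIT | VC [8]
  [8] addr=0x42 blk=8 s=0: VC-HIT | VC [10]

MISSES = 2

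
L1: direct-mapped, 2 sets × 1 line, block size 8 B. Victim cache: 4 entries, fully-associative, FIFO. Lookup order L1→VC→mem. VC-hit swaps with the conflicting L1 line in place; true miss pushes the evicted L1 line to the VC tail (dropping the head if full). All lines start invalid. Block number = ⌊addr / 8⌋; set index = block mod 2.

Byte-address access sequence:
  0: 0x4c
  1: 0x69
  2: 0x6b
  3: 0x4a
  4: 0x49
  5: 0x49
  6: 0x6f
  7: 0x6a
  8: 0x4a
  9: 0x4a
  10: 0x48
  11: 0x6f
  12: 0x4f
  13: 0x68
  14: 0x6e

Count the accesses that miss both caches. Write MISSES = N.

#0 0x4c→b9/s1 MISS; vc=[]
#1 0x69→b13/s1 MISS; vc=[9]
#2 0x6b→b13/s1 L1-HIT; vc=[9]
#3 0x4a→b9/s1 VC-HIT; vc=[13]
#4 0x49→b9/s1 L1-HIT; vc=[13]
#5 0x49→b9/s1 L1-HIT; vc=[13]
#6 0x6f→b13/s1 VC-HIT; vc=[9]
#7 0x6a→b13/s1 L1-HIT; vc=[9]
#8 0x4a→b9/s1 VC-HIT; vc=[13]
#9 0x4a→b9/s1 L1-HIT; vc=[13]
#10 0x48→b9/s1 L1-HIT; vc=[13]
#11 0x6f→b13/s1 VC-HIT; vc=[9]
#12 0x4f→b9/s1 VC-HIT; vc=[13]
#13 0x68→b13/s1 VC-HIT; vc=[9]
#14 0x6e→b13/s1 L1-HIT; vc=[9]

MISSES = 2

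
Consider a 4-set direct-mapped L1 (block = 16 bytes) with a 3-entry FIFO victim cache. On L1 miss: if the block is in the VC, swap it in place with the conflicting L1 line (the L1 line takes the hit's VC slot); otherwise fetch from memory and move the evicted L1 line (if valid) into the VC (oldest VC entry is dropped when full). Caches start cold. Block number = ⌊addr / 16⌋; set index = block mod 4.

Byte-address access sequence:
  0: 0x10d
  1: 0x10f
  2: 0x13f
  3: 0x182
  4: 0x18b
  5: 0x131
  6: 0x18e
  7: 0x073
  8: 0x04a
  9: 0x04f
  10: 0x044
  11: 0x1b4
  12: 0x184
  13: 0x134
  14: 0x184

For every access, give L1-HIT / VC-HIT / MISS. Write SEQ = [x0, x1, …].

SEQ = [MISS, L1-HIT, MISS, MISS, L1-HIT, L1-HIT, L1-HIT, MISS, MISS, L1-HIT, L1-HIT, MISS, VC-HIT, VC-HIT, L1-HIT]

#0 0x10d→b16/s0 MISS; vc=[]
#1 0x10f→b16/s0 L1-HIT; vc=[]
#2 0x13f→b19/s3 MISS; vc=[]
#3 0x182→b24/s0 MISS; vc=[16]
#4 0x18b→b24/s0 L1-HIT; vc=[16]
#5 0x131→b19/s3 L1-HIT; vc=[16]
#6 0x18e→b24/s0 L1-HIT; vc=[16]
#7 0x73→b7/s3 MISS; vc=[16,19]
#8 0x4a→b4/s0 MISS; vc=[16,19,24]
#9 0x4f→b4/s0 L1-HIT; vc=[16,19,24]
#10 0x44→b4/s0 L1-HIT; vc=[16,19,24]
#11 0x1b4→b27/s3 MISS; vc=[19,24,7]
#12 0x184→b24/s0 VC-HIT; vc=[19,4,7]
#13 0x134→b19/s3 VC-HIT; vc=[27,4,7]
#14 0x184→b24/s0 L1-HIT; vc=[27,4,7]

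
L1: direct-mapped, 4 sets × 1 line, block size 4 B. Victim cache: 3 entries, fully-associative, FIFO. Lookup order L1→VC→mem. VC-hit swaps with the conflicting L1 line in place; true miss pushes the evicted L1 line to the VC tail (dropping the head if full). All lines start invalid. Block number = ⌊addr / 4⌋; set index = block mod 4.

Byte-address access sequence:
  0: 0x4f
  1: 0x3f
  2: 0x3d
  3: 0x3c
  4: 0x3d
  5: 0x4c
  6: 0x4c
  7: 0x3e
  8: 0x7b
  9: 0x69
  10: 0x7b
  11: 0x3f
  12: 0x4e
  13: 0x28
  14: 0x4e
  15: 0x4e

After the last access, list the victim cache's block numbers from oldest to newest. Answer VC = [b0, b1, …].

VC = [15, 26, 30]

  [0] addr=0x4f blk=19 s=3: MISS | VC []
  [1] addr=0x3f blk=15 s=3: MISS | VC [19]
  [2] addr=0x3d blk=15 s=3: L1-HIT | VC [19]
  [3] addr=0x3c blk=15 s=3: L1-HIT | VC [19]
  [4] addr=0x3d blk=15 s=3: L1-HIT | VC [19]
  [5] addr=0x4c blk=19 s=3: VC-HIT | VC [15]
  [6] addr=0x4c blk=19 s=3: L1-HIT | VC [15]
  [7] addr=0x3e blk=15 s=3: VC-HIT | VC [19]
  [8] addr=0x7b blk=30 s=2: MISS | VC [19]
  [9] addr=0x69 blk=26 s=2: MISS | VC [19, 30]
  [10] addr=0x7b blk=30 s=2: VC-HIT | VC [19, 26]
  [11] addr=0x3f blk=15 s=3: L1-HIT | VC [19, 26]
  [12] addr=0x4e blk=19 s=3: VC-HIT | VC [15, 26]
  [13] addr=0x28 blk=10 s=2: MISS | VC [15, 26, 30]
  [14] addr=0x4e blk=19 s=3: L1-HIT | VC [15, 26, 30]
  [15] addr=0x4e blk=19 s=3: L1-HIT | VC [15, 26, 30]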